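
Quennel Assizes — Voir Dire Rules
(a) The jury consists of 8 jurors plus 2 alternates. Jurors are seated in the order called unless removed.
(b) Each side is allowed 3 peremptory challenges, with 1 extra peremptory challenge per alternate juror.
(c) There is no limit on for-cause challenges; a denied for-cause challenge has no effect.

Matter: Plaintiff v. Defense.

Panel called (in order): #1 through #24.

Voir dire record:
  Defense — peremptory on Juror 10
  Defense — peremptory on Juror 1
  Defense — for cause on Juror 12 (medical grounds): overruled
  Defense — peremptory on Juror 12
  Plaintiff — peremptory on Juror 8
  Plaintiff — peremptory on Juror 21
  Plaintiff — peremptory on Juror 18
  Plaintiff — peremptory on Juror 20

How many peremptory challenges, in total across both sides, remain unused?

Plaintiff allotment: 3 base + 1 × 2 alternates = 5. Defense allotment: 3 base + 1 × 2 alternates = 5.
Plaintiff peremptories used: #8, #21, #18, #20 — 4.
Defense peremptories used: #10, #1, #12 — 3 (the for-cause on #12 doesn't count).
Remaining: (5 − 4) + (5 − 3) = 3.

3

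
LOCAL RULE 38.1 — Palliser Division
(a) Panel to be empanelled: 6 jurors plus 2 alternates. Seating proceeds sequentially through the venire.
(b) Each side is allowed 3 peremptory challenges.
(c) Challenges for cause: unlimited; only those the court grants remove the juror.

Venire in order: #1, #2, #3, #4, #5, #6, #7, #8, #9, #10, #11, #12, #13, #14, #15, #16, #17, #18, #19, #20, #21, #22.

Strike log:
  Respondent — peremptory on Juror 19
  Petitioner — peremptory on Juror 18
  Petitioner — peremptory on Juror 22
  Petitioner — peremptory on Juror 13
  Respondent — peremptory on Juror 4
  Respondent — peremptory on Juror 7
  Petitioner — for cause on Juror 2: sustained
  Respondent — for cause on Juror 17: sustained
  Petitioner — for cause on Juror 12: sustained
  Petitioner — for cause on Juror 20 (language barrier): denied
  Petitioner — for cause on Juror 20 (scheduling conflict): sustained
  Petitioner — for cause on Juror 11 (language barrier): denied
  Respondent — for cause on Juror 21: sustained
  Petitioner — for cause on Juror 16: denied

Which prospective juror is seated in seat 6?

9

Removed: #2, #4, #7, #12, #13, #17, #18, #19, #20, #21, #22. (#11, #16 stay — for-cause denied.)
Seating in order: seats 1–6 → #1, #3, #5, #6, #8, #9; alternates → #10, #11.
So seat 6 is #9.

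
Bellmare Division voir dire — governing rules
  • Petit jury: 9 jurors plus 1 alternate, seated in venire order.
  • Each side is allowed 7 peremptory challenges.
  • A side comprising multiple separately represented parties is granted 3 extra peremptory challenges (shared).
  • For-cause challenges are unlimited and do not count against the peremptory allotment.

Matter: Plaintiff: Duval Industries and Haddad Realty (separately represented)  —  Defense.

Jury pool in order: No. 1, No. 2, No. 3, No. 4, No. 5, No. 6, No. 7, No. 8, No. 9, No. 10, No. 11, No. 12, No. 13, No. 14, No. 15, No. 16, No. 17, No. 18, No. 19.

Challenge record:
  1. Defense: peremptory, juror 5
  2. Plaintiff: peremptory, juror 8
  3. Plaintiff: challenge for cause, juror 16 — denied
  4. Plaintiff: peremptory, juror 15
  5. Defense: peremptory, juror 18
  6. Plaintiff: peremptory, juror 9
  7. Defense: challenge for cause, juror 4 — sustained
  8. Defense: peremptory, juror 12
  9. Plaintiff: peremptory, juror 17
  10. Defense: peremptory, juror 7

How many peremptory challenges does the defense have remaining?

Defense allotment: 7.
Defense peremptories used: #5, #18, #12, #7 — 4 (the for-cause on #4 doesn't count).
Remaining: 7 − 4 = 3.

3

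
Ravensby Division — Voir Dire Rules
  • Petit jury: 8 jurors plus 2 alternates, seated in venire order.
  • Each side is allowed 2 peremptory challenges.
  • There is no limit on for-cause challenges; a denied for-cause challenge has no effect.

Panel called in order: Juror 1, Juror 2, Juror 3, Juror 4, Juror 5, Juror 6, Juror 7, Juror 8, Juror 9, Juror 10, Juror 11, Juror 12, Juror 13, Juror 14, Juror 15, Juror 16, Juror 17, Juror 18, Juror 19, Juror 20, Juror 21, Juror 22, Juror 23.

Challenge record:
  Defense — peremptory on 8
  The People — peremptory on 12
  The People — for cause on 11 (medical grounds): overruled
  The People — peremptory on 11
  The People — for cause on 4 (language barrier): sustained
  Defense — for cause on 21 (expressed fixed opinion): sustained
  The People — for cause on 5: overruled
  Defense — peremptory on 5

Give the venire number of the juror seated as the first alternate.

14

Removed: #4, #5, #8, #11, #12, #21.
Seating in order: seats 1–8 → #1, #2, #3, #6, #7, #9, #10, #13; alternates → #14, #15.
So alternate 1 is #14.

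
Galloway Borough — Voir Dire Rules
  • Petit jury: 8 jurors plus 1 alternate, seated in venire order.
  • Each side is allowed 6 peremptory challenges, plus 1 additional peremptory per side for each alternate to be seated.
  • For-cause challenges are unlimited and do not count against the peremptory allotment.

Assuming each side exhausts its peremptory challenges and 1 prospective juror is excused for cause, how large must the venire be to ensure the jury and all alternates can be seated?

Seats to fill: 8 + 1 alternates = 9.
Peremptories: 6 + 1×1 = 7 per side × 2 sides = 14.
For-cause removals: 1.
Minimum venire: 9 + 14 + 1 = 24.

24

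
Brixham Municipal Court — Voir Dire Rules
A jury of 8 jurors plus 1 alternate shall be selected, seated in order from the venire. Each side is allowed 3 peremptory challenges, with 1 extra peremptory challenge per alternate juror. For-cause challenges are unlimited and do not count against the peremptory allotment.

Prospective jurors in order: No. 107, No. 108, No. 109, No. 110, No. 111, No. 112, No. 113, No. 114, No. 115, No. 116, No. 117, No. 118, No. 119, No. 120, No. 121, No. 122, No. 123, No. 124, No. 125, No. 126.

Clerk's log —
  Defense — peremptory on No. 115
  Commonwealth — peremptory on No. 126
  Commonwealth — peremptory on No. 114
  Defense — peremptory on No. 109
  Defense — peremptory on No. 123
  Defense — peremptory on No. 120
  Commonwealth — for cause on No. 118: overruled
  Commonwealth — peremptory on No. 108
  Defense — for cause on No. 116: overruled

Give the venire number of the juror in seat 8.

Removed: #108, #109, #114, #115, #120, #123, #126. (#116, #118 stay — for-cause denied.)
Seating in order: seats 1–8 → #107, #110, #111, #112, #113, #116, #117, #118; alternates → #119.
So seat 8 is #118.

118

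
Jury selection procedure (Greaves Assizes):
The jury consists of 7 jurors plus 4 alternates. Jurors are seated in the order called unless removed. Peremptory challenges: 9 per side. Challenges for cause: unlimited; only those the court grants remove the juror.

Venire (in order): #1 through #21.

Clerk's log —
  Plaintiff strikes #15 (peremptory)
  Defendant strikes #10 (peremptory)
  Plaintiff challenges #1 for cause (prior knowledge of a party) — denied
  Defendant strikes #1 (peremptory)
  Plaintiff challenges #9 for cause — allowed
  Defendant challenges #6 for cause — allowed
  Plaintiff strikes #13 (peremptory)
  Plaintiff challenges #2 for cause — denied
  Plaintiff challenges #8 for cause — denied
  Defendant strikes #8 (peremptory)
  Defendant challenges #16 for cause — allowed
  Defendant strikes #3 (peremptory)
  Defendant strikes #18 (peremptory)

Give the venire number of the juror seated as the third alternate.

Removed: #1, #3, #6, #8, #9, #10, #13, #15, #16, #18. (#2 stays — for-cause denied.)
Seating in order: seats 1–7 → #2, #4, #5, #7, #11, #12, #14; alternates → #17, #19, #20, #21.
So alternate 3 is #20.

20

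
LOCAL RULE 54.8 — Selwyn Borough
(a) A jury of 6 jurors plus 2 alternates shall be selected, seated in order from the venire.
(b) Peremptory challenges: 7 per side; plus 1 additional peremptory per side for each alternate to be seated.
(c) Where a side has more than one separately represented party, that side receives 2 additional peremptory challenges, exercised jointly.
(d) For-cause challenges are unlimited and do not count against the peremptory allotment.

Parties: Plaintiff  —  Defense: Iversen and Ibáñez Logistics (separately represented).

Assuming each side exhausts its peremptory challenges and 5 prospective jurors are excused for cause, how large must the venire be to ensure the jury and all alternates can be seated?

Seats to fill: 6 + 2 alternates = 8.
Peremptories — Plaintiff: 7 + 1×2 = 9; Defense: 7 + 1×2 + 2 = 11; total 20.
For-cause removals: 5.
Minimum venire: 8 + 20 + 5 = 33.

33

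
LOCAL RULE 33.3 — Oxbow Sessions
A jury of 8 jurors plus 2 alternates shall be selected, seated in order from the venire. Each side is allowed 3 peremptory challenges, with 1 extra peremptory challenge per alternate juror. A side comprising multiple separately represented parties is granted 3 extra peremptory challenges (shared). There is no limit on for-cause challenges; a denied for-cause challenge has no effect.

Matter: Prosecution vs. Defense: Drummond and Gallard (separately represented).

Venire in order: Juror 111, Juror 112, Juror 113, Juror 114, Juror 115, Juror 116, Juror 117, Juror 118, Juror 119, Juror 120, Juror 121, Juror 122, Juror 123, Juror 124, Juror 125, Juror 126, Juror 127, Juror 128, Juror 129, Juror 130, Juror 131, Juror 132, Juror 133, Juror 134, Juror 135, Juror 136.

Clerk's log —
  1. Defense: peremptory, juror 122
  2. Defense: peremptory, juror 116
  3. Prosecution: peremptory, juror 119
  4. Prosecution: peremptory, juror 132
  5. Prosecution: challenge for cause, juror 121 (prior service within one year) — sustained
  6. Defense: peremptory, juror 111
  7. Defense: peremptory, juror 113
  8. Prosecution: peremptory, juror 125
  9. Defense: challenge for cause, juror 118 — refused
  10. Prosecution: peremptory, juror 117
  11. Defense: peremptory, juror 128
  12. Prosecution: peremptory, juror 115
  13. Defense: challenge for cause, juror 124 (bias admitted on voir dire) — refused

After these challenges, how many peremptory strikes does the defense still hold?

3

Defense allotment: 3 base + 1 × 2 alternates + 3 multi-party = 8.
Defense peremptories used: #122, #116, #111, #113, #128 — 5 (for-cause on #118, #124 don't count).
Remaining: 8 − 5 = 3.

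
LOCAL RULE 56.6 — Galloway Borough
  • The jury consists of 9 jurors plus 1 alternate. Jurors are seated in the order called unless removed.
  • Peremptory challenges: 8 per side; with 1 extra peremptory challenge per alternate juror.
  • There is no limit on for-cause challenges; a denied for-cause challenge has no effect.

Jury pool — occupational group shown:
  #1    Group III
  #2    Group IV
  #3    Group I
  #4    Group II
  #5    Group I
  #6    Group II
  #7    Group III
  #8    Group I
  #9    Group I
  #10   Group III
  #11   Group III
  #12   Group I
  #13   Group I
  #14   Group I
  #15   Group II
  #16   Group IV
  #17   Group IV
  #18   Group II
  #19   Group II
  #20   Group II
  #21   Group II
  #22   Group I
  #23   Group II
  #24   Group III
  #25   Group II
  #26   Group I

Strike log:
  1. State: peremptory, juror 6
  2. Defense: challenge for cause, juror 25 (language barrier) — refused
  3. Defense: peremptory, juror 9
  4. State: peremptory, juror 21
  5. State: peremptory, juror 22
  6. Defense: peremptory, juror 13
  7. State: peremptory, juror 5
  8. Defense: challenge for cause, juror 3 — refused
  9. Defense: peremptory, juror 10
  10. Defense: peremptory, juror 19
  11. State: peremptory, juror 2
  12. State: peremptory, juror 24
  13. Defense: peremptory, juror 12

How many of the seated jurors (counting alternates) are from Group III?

3

Removed: #2, #5, #6, #9, #10, #12, #13, #19, #21, #22, #24.
Seated (10 incl. alternates): #1, #3, #4, #7, #8, #11, #14, #15, #16, #17.
Of those, in Group III: #1, #7, #11 → 3.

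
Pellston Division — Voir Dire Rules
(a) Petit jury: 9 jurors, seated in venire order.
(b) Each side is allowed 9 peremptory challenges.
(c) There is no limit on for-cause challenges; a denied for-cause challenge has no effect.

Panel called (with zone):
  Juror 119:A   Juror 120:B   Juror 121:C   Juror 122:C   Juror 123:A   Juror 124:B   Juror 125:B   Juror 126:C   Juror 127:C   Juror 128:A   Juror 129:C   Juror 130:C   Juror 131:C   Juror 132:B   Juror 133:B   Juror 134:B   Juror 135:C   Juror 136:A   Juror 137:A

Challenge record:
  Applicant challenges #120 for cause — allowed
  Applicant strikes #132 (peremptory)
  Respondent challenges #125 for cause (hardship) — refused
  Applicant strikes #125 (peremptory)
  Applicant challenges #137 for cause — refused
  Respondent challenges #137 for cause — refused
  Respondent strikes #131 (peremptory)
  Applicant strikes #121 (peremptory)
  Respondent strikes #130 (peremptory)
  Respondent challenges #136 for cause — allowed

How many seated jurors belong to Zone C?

4

Removed: #120, #121, #125, #130, #131, #132, #136.
Seated jurors 1–9: #119, #122, #123, #124, #126, #127, #128, #129, #133.
Of those, in Zone C: #122, #126, #127, #129 → 4.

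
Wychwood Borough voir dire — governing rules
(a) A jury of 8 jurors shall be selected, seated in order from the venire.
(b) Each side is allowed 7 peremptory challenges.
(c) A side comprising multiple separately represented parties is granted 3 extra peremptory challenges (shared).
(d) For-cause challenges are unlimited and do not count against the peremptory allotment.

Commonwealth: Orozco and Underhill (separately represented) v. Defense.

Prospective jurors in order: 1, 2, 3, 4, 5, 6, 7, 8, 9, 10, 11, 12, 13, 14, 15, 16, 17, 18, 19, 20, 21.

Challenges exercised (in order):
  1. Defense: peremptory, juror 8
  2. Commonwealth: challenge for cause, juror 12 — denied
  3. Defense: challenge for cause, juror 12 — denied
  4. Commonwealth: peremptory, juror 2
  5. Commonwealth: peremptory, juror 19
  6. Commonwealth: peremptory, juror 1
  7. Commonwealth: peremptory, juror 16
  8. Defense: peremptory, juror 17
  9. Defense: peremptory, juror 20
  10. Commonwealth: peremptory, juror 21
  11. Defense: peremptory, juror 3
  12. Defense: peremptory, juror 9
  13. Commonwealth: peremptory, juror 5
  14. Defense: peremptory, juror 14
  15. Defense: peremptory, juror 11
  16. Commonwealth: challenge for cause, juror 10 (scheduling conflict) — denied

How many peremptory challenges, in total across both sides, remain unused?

Commonwealth allotment: 7 base + 3 multi-party = 10. Defense allotment: 7.
Commonwealth peremptories used: #2, #19, #1, #16, #21, #5 — 6 (for-cause on #12, #10 don't count).
Defense peremptories used: #8, #17, #20, #3, #9, #14, #11 — 7 (the for-cause on #12 doesn't count).
Remaining: (10 − 6) + (7 − 7) = 4.

4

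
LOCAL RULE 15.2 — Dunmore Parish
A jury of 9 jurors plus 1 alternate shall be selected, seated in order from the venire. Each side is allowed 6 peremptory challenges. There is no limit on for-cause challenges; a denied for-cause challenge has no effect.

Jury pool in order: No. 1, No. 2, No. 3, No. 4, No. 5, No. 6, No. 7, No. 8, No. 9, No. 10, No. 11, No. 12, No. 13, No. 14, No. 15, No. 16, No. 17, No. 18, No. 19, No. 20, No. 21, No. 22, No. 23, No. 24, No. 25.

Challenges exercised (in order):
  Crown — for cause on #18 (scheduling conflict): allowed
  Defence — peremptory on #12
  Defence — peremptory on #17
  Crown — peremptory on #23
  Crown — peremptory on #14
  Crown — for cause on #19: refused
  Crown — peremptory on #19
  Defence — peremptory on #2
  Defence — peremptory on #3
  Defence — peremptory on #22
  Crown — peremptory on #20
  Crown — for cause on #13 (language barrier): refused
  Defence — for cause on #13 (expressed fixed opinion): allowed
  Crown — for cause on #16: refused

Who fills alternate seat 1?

15

Removed: #2, #3, #12, #13, #14, #17, #18, #19, #20, #22, #23. (#16 stays — for-cause denied.)
Filling seats in venire order through position 10: #1, #4, #5, #6, #7, #8, #9, #10, #11, #15.
So alternate 1 is #15.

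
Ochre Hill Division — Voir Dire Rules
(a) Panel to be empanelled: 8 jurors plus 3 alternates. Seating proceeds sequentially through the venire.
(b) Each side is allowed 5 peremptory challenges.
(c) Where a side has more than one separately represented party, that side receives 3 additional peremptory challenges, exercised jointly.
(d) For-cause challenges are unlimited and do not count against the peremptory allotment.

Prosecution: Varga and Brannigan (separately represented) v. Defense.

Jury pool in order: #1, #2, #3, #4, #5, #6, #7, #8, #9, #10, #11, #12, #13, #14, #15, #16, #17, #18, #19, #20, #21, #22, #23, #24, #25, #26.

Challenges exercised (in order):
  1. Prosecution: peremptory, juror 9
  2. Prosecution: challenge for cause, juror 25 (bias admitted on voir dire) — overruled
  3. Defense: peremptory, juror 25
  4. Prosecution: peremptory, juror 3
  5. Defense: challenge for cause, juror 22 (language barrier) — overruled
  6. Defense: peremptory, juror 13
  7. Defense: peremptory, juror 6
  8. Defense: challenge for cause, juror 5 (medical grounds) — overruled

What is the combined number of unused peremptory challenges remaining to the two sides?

8

Prosecution allotment: 5 base + 3 multi-party = 8. Defense allotment: 5.
Prosecution peremptories used: #9, #3 — 2 (the for-cause on #25 doesn't count).
Defense peremptories used: #25, #13, #6 — 3 (for-cause on #22, #5 don't count).
Remaining: (8 − 2) + (5 − 3) = 8.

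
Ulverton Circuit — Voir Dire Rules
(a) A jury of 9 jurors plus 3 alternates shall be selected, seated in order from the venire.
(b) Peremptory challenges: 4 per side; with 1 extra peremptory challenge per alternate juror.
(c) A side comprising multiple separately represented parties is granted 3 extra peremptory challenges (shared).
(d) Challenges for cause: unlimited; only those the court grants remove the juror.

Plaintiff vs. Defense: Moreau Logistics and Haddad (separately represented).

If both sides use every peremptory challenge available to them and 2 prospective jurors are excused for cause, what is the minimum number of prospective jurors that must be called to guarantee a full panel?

31

Seats to fill: 9 + 3 alternates = 12.
Peremptories — Plaintiff: 4 + 1×3 = 7; Defense: 4 + 1×3 + 3 = 10; total 17.
For-cause removals: 2.
Minimum venire: 12 + 17 + 2 = 31.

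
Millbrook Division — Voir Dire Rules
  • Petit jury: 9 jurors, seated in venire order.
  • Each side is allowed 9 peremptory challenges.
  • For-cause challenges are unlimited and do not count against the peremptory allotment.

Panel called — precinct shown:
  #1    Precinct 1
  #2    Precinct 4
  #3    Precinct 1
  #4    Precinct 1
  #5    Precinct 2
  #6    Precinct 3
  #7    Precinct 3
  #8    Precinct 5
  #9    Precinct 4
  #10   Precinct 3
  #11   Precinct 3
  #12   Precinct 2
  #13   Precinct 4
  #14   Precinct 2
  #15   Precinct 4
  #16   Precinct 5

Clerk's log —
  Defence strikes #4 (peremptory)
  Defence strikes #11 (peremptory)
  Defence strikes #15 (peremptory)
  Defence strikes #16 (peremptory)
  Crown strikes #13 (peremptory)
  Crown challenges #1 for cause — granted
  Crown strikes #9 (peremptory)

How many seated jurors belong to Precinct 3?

Removed: #1, #4, #9, #11, #13, #15, #16.
Seated jurors 1–9: #2, #3, #5, #6, #7, #8, #10, #12, #14.
Of those, in Precinct 3: #6, #7, #10 → 3.

3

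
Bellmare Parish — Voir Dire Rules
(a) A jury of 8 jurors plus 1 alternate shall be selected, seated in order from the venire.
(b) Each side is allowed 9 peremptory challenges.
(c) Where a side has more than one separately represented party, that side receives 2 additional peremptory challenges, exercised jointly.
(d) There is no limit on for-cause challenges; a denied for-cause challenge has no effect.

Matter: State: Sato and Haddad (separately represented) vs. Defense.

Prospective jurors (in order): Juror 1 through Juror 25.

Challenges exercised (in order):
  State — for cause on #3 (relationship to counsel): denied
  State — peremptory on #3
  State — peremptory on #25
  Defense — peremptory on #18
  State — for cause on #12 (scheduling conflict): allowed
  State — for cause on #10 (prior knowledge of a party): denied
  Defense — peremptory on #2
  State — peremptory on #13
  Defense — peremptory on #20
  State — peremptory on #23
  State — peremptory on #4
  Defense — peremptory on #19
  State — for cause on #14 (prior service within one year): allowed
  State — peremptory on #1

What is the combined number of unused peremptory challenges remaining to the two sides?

10

State allotment: 9 base + 2 multi-party = 11. Defense allotment: 9.
State peremptories used: #3, #25, #13, #23, #4, #1 — 6 (for-cause on #3, #12, #10, #14 don't count).
Defense peremptories used: #18, #2, #20, #19 — 4.
Remaining: (11 − 6) + (9 − 4) = 10.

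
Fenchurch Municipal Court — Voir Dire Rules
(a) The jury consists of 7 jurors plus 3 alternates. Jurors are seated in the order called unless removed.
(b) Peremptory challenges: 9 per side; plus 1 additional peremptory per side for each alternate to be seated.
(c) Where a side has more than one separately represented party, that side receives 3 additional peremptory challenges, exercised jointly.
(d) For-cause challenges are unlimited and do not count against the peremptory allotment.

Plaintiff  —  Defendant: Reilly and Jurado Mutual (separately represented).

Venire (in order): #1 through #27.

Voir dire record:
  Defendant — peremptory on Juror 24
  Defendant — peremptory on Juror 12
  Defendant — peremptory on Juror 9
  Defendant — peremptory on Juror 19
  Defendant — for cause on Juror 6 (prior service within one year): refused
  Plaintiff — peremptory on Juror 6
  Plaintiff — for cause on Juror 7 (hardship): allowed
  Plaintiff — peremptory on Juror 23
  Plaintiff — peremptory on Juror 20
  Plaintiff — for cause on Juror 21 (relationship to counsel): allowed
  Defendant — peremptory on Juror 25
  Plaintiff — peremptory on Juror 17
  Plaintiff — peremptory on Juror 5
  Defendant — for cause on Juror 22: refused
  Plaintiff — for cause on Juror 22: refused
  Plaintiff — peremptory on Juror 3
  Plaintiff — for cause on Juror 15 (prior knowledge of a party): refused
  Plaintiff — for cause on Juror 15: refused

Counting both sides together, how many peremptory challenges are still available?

16

Plaintiff allotment: 9 base + 1 × 3 alternates = 12. Defendant allotment: 9 base + 1 × 3 alternates + 3 multi-party = 15.
Plaintiff peremptories used: #6, #23, #20, #17, #5, #3 — 6 (for-cause on #7, #21, #22, #15, #15 don't count).
Defendant peremptories used: #24, #12, #9, #19, #25 — 5 (for-cause on #6, #22 don't count).
Remaining: (12 − 6) + (15 − 5) = 16.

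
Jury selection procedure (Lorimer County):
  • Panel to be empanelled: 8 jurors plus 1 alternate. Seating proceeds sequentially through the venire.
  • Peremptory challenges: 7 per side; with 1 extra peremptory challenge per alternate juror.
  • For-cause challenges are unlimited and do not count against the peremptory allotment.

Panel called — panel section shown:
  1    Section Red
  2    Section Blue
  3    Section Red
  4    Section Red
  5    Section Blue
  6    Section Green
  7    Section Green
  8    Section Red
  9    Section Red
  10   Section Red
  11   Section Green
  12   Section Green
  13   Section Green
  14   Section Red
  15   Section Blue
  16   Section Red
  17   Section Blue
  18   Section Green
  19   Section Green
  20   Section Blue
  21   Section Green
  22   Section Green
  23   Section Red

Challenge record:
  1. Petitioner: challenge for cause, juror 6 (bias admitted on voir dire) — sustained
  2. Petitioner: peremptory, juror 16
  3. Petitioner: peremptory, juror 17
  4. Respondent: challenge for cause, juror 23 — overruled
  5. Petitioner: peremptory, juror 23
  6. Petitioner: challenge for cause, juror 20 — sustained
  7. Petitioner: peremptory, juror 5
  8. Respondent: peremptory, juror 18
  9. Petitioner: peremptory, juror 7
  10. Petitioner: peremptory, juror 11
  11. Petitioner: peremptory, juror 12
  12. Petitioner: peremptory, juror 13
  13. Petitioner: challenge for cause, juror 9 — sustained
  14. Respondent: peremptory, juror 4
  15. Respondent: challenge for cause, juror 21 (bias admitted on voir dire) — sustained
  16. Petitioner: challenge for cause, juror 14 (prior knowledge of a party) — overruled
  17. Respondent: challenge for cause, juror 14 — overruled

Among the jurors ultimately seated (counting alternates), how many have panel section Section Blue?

2

Removed: #4, #5, #6, #7, #9, #11, #12, #13, #16, #17, #18, #20, #21, #23.
Seated (9 incl. alternates): #1, #2, #3, #8, #10, #14, #15, #19, #22.
Of those, in Section Blue: #2, #15 → 2.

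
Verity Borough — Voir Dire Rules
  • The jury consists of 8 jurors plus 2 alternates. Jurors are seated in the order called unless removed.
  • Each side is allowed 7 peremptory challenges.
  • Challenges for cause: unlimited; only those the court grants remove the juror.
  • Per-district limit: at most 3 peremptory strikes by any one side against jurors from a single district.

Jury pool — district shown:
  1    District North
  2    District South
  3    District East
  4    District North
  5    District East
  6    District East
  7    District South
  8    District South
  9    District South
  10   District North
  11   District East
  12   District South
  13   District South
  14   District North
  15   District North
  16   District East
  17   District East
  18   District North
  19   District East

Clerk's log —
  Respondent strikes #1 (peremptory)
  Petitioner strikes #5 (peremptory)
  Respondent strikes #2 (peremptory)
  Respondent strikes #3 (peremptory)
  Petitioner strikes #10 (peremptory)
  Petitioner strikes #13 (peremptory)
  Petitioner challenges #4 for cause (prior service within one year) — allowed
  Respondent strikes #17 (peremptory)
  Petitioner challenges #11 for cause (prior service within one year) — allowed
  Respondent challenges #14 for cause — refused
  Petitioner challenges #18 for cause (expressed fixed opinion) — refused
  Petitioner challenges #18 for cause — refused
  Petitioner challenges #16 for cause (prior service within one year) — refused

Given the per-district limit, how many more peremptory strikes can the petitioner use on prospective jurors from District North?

Petitioner peremptories so far: #5, #10, #13 — 3 of 7 used, 4 left overall.
Against District North: #10 — 1 used; per-district cap 3 leaves 2.
Binding limit: min(4, 2) = 2.

2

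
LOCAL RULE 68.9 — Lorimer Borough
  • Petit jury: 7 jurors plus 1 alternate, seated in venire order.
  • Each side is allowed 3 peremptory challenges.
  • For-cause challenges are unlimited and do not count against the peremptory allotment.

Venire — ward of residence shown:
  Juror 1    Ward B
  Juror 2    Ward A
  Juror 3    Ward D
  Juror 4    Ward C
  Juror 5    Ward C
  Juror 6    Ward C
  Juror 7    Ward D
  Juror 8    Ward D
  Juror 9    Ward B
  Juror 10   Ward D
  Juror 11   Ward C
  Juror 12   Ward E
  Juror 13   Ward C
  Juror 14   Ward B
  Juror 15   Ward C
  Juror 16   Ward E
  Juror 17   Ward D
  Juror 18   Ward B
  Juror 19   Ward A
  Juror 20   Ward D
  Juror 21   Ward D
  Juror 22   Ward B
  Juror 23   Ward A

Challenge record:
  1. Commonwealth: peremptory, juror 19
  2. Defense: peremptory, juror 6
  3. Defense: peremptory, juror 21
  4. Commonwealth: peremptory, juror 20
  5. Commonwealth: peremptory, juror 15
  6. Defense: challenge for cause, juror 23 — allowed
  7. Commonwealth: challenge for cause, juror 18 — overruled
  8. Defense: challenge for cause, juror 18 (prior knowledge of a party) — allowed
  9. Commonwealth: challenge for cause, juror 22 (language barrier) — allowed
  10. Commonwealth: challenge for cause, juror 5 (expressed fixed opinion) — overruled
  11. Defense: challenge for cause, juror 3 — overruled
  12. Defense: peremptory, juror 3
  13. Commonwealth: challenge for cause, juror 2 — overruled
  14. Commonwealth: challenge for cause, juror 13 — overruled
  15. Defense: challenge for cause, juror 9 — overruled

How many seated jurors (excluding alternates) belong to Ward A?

Removed: #3, #6, #15, #18, #19, #20, #21, #22, #23.
Seated jurors 1–7: #1, #2, #4, #5, #7, #8, #9 (alternates #10 not counted).
Of those, in Ward A: #2 → 1.

1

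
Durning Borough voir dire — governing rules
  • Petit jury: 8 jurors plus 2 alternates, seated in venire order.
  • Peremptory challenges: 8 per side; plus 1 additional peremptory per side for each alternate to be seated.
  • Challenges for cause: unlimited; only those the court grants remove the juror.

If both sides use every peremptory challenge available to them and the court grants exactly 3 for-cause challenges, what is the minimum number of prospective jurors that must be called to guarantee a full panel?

33

Seats to fill: 8 + 2 alternates = 10.
Peremptories: 8 + 1×2 = 10 per side × 2 sides = 20.
For-cause removals: 3.
Minimum venire: 10 + 20 + 3 = 33.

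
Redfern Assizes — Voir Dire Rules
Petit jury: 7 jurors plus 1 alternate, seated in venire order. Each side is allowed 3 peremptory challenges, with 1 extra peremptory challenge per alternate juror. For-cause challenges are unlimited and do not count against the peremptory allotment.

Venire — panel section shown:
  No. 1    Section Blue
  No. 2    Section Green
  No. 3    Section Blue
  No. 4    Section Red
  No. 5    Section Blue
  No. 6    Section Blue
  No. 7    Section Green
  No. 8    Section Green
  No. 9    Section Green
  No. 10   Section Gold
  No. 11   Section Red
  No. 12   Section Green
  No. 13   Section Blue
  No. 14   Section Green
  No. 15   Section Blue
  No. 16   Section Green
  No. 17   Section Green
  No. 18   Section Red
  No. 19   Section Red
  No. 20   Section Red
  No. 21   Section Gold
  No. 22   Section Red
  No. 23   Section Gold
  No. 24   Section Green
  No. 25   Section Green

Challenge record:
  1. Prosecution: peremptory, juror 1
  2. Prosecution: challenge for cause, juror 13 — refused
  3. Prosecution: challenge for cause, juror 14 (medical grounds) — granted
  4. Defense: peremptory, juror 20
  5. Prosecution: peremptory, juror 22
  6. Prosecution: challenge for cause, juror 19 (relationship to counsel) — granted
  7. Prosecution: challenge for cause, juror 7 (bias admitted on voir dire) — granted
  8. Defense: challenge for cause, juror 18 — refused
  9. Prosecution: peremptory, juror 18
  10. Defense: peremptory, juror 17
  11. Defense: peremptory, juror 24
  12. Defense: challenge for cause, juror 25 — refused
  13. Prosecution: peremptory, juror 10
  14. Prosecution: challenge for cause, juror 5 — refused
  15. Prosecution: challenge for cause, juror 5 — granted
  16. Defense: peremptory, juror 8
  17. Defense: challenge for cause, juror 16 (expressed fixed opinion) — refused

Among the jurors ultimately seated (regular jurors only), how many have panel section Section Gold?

0

Removed: #1, #5, #7, #8, #10, #14, #17, #18, #19, #20, #22, #24.
Seated jurors 1–7: #2, #3, #4, #6, #9, #11, #12 (alternates #13 not counted).
None of those are in Section Gold → 0.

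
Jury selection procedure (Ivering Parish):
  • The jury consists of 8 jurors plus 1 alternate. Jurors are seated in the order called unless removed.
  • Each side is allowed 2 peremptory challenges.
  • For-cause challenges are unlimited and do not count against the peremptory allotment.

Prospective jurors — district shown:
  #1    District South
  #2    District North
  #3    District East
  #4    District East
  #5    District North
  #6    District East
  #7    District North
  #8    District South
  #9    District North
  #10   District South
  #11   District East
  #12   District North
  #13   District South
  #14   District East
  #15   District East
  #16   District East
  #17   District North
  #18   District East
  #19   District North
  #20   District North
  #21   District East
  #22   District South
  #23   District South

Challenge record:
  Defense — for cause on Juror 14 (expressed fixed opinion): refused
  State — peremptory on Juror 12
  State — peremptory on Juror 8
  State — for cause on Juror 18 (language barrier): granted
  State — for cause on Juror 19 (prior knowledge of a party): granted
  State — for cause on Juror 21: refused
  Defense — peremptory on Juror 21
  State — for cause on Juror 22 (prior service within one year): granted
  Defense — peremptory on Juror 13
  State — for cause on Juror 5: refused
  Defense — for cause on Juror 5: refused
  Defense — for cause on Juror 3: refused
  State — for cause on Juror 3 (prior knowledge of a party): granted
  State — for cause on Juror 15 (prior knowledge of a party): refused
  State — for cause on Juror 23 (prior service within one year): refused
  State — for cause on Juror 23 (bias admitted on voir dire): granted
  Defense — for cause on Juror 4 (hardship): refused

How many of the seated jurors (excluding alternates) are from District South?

Removed: #3, #8, #12, #13, #18, #19, #21, #22, #23.
Seated jurors 1–8: #1, #2, #4, #5, #6, #7, #9, #10 (alternates #11 not counted).
Of those, in District South: #1, #10 → 2.

2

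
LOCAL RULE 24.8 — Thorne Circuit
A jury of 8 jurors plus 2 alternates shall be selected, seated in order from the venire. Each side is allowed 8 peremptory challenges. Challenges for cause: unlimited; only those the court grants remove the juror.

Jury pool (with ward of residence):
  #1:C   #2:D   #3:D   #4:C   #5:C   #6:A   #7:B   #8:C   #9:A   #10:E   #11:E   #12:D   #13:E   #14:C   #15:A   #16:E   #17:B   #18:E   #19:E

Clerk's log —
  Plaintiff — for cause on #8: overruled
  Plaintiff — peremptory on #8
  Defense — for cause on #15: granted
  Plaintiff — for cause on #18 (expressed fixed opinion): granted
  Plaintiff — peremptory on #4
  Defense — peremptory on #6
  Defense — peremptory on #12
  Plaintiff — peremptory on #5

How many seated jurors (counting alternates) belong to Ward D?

Removed: #4, #5, #6, #8, #12, #15, #18.
Seated (10 incl. alternates): #1, #2, #3, #7, #9, #10, #11, #13, #14, #16.
Of those, in Ward D: #2, #3 → 2.

2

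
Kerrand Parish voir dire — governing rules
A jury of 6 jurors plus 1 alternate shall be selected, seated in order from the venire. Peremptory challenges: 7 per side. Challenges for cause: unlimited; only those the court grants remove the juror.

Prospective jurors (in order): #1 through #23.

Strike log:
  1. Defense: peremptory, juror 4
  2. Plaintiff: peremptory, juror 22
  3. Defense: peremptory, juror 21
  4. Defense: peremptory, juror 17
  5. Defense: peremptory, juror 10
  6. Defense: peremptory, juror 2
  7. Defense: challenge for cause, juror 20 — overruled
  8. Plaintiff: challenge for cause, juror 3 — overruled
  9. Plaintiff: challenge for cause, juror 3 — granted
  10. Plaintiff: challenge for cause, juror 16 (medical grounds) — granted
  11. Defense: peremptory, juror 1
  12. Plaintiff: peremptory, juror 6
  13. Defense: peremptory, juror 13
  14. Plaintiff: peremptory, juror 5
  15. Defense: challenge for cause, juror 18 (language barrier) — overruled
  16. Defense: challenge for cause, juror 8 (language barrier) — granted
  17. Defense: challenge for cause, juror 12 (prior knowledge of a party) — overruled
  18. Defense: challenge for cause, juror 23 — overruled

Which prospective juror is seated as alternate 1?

Removed: #1, #2, #3, #4, #5, #6, #8, #10, #13, #16, #17, #21, #22. (#12, #18, #20, #23 stay — for-cause denied.)
Filling seats in venire order through position 7: #7, #9, #11, #12, #14, #15, #18.
So alternate 1 is #18.

18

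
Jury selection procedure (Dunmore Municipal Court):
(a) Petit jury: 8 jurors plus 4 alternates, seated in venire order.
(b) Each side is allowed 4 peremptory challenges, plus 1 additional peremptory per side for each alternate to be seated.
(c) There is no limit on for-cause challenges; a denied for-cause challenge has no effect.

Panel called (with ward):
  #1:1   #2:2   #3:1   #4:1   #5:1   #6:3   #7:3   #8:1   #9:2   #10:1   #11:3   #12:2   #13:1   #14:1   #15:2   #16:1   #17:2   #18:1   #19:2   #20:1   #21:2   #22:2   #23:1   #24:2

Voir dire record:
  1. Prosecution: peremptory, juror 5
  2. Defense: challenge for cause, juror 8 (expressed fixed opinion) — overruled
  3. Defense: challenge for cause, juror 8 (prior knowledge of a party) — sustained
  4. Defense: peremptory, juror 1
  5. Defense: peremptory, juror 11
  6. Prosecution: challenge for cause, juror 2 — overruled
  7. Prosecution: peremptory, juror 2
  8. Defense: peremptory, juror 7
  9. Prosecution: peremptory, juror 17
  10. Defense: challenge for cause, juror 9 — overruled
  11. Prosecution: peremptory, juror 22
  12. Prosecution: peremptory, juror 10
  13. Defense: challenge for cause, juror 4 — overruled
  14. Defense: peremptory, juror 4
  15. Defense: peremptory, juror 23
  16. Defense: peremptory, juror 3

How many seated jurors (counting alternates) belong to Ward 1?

5

Removed: #1, #2, #3, #4, #5, #7, #8, #10, #11, #17, #22, #23.
Seated (12 incl. alternates): #6, #9, #12, #13, #14, #15, #16, #18, #19, #20, #21, #24.
Of those, in Ward 1: #13, #14, #16, #18, #20 → 5.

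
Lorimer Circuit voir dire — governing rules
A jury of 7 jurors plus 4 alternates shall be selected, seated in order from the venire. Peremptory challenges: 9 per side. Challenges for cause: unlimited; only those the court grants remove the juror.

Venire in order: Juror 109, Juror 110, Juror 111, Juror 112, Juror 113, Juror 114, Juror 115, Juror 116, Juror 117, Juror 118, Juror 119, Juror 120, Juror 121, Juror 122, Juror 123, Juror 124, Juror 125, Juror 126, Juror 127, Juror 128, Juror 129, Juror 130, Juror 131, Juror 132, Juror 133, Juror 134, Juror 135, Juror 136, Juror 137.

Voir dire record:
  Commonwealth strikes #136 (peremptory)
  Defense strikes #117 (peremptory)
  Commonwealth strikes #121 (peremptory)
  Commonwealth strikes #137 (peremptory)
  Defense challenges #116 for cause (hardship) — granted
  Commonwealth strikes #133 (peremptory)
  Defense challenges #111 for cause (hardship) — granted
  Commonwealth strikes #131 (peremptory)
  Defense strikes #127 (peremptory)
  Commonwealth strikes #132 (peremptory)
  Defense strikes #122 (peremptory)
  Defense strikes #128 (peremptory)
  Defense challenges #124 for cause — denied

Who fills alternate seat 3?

123

Removed: #111, #116, #117, #121, #122, #127, #128, #131, #132, #133, #136, #137. (#124 stays — for-cause denied.)
Filling seats in venire order through position 10: #109, #110, #112, #113, #114, #115, #118, #119, #120, #123.
So alternate 3 is #123.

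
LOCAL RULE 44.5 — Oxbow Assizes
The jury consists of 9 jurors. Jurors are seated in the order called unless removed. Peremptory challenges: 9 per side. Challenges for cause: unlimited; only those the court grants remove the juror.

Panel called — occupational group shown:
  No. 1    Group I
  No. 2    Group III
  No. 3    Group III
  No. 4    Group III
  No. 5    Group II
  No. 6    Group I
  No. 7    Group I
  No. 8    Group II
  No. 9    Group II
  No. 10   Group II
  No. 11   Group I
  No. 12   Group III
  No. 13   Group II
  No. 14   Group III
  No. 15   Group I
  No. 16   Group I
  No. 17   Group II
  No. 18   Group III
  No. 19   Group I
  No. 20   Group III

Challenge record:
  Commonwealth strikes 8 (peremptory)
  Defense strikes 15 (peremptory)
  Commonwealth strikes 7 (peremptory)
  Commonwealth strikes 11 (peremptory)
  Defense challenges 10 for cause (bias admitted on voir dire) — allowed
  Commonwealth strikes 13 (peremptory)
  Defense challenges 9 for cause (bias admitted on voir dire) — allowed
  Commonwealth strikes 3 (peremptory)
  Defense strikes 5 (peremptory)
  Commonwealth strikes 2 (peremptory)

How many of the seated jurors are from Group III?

Removed: #2, #3, #5, #7, #8, #9, #10, #11, #13, #15.
Seated jurors 1–9: #1, #4, #6, #12, #14, #16, #17, #18, #19.
Of those, in Group III: #4, #12, #14, #18 → 4.

4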